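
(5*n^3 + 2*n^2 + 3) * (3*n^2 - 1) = 15*n^5 + 6*n^4 - 5*n^3 + 7*n^2 - 3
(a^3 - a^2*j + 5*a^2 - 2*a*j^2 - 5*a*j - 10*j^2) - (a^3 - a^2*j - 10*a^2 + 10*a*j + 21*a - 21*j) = 15*a^2 - 2*a*j^2 - 15*a*j - 21*a - 10*j^2 + 21*j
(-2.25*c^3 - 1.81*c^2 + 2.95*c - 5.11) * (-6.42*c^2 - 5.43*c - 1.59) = 14.445*c^5 + 23.8377*c^4 - 5.5332*c^3 + 19.6656*c^2 + 23.0568*c + 8.1249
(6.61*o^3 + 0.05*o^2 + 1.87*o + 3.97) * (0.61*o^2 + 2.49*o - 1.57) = 4.0321*o^5 + 16.4894*o^4 - 9.1125*o^3 + 6.9995*o^2 + 6.9494*o - 6.2329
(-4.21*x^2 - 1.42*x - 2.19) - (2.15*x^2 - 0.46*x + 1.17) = -6.36*x^2 - 0.96*x - 3.36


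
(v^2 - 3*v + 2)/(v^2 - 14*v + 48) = (v^2 - 3*v + 2)/(v^2 - 14*v + 48)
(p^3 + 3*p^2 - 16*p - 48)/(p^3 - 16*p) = (p + 3)/p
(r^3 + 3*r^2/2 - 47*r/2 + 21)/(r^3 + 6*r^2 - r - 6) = (r - 7/2)/(r + 1)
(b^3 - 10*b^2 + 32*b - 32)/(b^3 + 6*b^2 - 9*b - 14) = (b^2 - 8*b + 16)/(b^2 + 8*b + 7)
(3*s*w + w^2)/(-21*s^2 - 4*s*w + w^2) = -w/(7*s - w)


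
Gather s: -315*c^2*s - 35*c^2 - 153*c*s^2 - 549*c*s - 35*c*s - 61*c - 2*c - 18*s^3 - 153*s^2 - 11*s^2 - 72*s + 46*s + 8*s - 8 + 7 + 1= -35*c^2 - 63*c - 18*s^3 + s^2*(-153*c - 164) + s*(-315*c^2 - 584*c - 18)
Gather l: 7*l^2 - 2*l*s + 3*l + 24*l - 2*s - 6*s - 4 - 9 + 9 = 7*l^2 + l*(27 - 2*s) - 8*s - 4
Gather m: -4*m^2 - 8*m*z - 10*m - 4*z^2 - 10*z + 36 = -4*m^2 + m*(-8*z - 10) - 4*z^2 - 10*z + 36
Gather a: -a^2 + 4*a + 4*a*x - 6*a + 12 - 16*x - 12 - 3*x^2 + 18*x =-a^2 + a*(4*x - 2) - 3*x^2 + 2*x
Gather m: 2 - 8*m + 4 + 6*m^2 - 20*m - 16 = 6*m^2 - 28*m - 10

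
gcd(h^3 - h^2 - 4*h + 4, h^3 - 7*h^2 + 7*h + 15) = 1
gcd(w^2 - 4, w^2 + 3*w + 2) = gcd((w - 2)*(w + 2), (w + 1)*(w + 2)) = w + 2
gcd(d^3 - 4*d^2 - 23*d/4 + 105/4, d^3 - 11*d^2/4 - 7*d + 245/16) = d^2 - d - 35/4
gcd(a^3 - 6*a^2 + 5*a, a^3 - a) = a^2 - a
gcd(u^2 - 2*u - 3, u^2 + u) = u + 1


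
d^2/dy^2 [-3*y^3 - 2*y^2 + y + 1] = -18*y - 4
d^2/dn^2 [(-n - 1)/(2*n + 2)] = 0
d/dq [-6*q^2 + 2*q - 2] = 2 - 12*q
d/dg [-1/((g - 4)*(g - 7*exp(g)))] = (g + (1 - 7*exp(g))*(g - 4) - 7*exp(g))/((g - 4)^2*(g - 7*exp(g))^2)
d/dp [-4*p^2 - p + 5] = -8*p - 1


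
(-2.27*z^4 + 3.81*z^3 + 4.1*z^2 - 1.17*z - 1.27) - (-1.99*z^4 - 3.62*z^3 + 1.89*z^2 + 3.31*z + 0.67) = -0.28*z^4 + 7.43*z^3 + 2.21*z^2 - 4.48*z - 1.94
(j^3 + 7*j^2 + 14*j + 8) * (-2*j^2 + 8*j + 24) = -2*j^5 - 6*j^4 + 52*j^3 + 264*j^2 + 400*j + 192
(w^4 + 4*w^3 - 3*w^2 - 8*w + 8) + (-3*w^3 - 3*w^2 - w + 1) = w^4 + w^3 - 6*w^2 - 9*w + 9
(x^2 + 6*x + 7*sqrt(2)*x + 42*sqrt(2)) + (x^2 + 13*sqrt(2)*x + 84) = 2*x^2 + 6*x + 20*sqrt(2)*x + 42*sqrt(2) + 84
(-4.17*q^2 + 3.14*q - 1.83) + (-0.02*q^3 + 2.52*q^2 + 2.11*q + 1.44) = -0.02*q^3 - 1.65*q^2 + 5.25*q - 0.39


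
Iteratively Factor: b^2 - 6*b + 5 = (b - 5)*(b - 1)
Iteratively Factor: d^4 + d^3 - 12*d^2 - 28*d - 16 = (d + 2)*(d^3 - d^2 - 10*d - 8) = (d + 1)*(d + 2)*(d^2 - 2*d - 8) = (d - 4)*(d + 1)*(d + 2)*(d + 2)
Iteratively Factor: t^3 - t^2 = (t)*(t^2 - t) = t^2*(t - 1)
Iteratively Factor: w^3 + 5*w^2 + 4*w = (w + 1)*(w^2 + 4*w) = w*(w + 1)*(w + 4)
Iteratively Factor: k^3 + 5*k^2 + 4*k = (k + 4)*(k^2 + k) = k*(k + 4)*(k + 1)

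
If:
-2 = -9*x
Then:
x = 2/9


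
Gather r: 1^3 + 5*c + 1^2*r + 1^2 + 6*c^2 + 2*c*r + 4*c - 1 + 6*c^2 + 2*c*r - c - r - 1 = 12*c^2 + 4*c*r + 8*c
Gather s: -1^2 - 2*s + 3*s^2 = 3*s^2 - 2*s - 1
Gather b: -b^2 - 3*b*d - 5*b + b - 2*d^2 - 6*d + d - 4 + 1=-b^2 + b*(-3*d - 4) - 2*d^2 - 5*d - 3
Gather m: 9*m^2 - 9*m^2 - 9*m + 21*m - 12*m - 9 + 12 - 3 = 0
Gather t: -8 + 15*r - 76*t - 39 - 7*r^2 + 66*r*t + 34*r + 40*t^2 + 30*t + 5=-7*r^2 + 49*r + 40*t^2 + t*(66*r - 46) - 42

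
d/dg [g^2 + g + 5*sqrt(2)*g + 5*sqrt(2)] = 2*g + 1 + 5*sqrt(2)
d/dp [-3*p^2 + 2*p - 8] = 2 - 6*p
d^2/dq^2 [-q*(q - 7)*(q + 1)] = 12 - 6*q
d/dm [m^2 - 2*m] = 2*m - 2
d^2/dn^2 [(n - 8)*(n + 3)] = 2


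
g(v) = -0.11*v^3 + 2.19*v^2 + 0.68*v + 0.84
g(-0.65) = 1.35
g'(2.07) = 8.33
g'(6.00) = 15.08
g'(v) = -0.33*v^2 + 4.38*v + 0.68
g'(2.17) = 8.63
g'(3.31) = 11.56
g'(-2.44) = -11.97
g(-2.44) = 13.82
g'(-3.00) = -15.43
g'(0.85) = 4.16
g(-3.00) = 21.48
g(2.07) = 10.66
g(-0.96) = 2.30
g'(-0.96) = -3.83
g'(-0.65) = -2.31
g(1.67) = 7.57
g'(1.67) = 7.07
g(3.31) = 23.10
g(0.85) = 2.93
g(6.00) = 60.00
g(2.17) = 11.50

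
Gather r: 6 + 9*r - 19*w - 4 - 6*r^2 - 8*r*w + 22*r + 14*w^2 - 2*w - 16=-6*r^2 + r*(31 - 8*w) + 14*w^2 - 21*w - 14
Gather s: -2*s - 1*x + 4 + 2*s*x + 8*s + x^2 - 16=s*(2*x + 6) + x^2 - x - 12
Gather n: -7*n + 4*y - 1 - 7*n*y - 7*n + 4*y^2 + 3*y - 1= n*(-7*y - 14) + 4*y^2 + 7*y - 2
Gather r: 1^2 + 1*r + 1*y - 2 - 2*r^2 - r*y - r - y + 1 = -2*r^2 - r*y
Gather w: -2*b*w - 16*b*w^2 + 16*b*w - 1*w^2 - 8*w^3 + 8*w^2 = 14*b*w - 8*w^3 + w^2*(7 - 16*b)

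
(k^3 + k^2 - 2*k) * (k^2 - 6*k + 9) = k^5 - 5*k^4 + k^3 + 21*k^2 - 18*k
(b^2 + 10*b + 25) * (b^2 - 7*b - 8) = b^4 + 3*b^3 - 53*b^2 - 255*b - 200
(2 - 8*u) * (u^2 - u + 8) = -8*u^3 + 10*u^2 - 66*u + 16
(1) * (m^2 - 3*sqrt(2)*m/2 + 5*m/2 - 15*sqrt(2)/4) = m^2 - 3*sqrt(2)*m/2 + 5*m/2 - 15*sqrt(2)/4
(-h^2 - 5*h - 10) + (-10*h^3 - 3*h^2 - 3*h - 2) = -10*h^3 - 4*h^2 - 8*h - 12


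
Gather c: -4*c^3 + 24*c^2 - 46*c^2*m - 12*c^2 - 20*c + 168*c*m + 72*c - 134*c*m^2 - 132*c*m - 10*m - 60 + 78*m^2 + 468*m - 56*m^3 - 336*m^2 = -4*c^3 + c^2*(12 - 46*m) + c*(-134*m^2 + 36*m + 52) - 56*m^3 - 258*m^2 + 458*m - 60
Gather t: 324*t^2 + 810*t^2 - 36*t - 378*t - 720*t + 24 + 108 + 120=1134*t^2 - 1134*t + 252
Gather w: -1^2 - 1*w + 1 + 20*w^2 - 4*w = 20*w^2 - 5*w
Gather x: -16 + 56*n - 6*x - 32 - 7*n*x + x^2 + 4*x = 56*n + x^2 + x*(-7*n - 2) - 48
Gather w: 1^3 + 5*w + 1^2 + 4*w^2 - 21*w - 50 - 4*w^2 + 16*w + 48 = 0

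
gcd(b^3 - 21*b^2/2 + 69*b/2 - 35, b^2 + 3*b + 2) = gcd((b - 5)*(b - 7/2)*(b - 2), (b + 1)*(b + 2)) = 1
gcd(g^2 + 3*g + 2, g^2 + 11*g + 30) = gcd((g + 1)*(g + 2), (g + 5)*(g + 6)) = 1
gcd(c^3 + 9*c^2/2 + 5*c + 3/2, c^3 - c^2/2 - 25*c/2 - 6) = c^2 + 7*c/2 + 3/2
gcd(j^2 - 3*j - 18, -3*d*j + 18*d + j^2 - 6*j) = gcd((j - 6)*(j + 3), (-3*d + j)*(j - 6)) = j - 6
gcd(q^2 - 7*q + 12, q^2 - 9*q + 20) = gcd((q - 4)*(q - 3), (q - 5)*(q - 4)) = q - 4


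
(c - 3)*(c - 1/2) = c^2 - 7*c/2 + 3/2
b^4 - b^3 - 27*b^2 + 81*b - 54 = (b - 3)^2*(b - 1)*(b + 6)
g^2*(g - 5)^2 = g^4 - 10*g^3 + 25*g^2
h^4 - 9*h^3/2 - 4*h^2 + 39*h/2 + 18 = (h - 4)*(h - 3)*(h + 1)*(h + 3/2)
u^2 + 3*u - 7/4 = (u - 1/2)*(u + 7/2)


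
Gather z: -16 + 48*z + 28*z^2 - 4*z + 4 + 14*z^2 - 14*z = 42*z^2 + 30*z - 12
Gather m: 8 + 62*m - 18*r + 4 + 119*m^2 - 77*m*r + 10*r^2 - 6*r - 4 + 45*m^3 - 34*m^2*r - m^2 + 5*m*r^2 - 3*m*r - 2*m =45*m^3 + m^2*(118 - 34*r) + m*(5*r^2 - 80*r + 60) + 10*r^2 - 24*r + 8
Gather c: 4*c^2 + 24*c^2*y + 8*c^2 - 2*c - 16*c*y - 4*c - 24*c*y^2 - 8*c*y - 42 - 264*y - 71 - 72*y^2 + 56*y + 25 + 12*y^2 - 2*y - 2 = c^2*(24*y + 12) + c*(-24*y^2 - 24*y - 6) - 60*y^2 - 210*y - 90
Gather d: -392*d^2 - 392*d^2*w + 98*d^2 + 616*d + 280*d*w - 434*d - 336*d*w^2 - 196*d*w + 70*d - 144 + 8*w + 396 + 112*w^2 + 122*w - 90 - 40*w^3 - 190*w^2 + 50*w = d^2*(-392*w - 294) + d*(-336*w^2 + 84*w + 252) - 40*w^3 - 78*w^2 + 180*w + 162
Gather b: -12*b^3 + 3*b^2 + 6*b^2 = -12*b^3 + 9*b^2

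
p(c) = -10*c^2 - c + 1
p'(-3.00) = 59.00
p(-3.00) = -86.00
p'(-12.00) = 239.00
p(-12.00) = -1427.00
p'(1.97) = -40.40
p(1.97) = -39.78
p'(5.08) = -102.60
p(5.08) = -262.14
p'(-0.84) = 15.80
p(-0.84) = -5.22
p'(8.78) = -176.60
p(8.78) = -778.66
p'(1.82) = -37.40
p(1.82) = -33.94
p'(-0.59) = 10.80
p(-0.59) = -1.89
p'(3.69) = -74.80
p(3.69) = -138.85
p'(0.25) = -6.00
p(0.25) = 0.12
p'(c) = -20*c - 1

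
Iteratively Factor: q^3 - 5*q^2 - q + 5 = (q - 5)*(q^2 - 1) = (q - 5)*(q + 1)*(q - 1)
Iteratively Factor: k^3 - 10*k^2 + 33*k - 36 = (k - 4)*(k^2 - 6*k + 9) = (k - 4)*(k - 3)*(k - 3)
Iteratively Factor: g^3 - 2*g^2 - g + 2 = (g - 1)*(g^2 - g - 2) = (g - 2)*(g - 1)*(g + 1)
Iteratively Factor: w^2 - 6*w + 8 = (w - 2)*(w - 4)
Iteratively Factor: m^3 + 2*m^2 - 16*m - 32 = (m + 2)*(m^2 - 16) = (m + 2)*(m + 4)*(m - 4)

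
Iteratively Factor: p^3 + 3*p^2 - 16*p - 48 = (p + 4)*(p^2 - p - 12) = (p + 3)*(p + 4)*(p - 4)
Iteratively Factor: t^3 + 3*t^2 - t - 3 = (t + 3)*(t^2 - 1) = (t - 1)*(t + 3)*(t + 1)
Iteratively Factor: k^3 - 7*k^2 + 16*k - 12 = (k - 2)*(k^2 - 5*k + 6) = (k - 2)^2*(k - 3)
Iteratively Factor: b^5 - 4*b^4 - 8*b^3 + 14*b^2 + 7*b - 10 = (b + 2)*(b^4 - 6*b^3 + 4*b^2 + 6*b - 5) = (b - 1)*(b + 2)*(b^3 - 5*b^2 - b + 5) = (b - 5)*(b - 1)*(b + 2)*(b^2 - 1) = (b - 5)*(b - 1)*(b + 1)*(b + 2)*(b - 1)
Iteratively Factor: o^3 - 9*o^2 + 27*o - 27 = (o - 3)*(o^2 - 6*o + 9) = (o - 3)^2*(o - 3)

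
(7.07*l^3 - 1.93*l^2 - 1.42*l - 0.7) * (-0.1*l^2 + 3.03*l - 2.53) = -0.707*l^5 + 21.6151*l^4 - 23.593*l^3 + 0.6503*l^2 + 1.4716*l + 1.771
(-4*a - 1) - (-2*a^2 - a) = 2*a^2 - 3*a - 1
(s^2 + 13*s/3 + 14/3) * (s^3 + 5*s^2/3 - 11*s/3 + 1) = s^5 + 6*s^4 + 74*s^3/9 - 64*s^2/9 - 115*s/9 + 14/3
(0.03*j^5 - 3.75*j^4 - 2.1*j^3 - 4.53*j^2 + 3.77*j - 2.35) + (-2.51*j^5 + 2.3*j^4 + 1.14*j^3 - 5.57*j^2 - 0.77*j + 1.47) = -2.48*j^5 - 1.45*j^4 - 0.96*j^3 - 10.1*j^2 + 3.0*j - 0.88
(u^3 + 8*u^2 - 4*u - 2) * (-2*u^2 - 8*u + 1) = -2*u^5 - 24*u^4 - 55*u^3 + 44*u^2 + 12*u - 2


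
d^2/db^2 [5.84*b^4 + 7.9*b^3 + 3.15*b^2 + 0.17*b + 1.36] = 70.08*b^2 + 47.4*b + 6.3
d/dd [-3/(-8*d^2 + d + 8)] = 3*(1 - 16*d)/(-8*d^2 + d + 8)^2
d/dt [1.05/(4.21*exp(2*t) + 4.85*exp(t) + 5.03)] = (-8.841*exp(t) - 5.0925)*exp(t)/(4.21*exp(2*t) + 4.85*exp(t) + 5.03)^2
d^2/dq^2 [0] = 0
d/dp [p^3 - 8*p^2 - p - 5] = 3*p^2 - 16*p - 1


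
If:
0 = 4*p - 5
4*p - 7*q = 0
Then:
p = 5/4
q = 5/7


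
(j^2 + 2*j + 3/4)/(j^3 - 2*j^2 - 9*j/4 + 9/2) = (2*j + 1)/(2*j^2 - 7*j + 6)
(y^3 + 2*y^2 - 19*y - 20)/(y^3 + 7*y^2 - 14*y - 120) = (y + 1)/(y + 6)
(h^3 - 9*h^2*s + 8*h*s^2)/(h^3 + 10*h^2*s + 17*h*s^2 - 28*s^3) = h*(h - 8*s)/(h^2 + 11*h*s + 28*s^2)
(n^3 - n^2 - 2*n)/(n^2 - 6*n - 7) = n*(n - 2)/(n - 7)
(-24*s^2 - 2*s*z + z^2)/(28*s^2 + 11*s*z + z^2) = (-6*s + z)/(7*s + z)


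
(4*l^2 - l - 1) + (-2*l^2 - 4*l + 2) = 2*l^2 - 5*l + 1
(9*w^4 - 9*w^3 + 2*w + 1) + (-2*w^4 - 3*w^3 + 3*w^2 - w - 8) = 7*w^4 - 12*w^3 + 3*w^2 + w - 7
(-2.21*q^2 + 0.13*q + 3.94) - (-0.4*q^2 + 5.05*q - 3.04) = -1.81*q^2 - 4.92*q + 6.98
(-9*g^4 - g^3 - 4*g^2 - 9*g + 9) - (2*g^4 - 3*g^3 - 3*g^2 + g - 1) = -11*g^4 + 2*g^3 - g^2 - 10*g + 10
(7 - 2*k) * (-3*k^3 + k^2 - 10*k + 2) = 6*k^4 - 23*k^3 + 27*k^2 - 74*k + 14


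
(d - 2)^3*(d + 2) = d^4 - 4*d^3 + 16*d - 16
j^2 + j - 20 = (j - 4)*(j + 5)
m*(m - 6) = m^2 - 6*m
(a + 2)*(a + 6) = a^2 + 8*a + 12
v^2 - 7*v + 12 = (v - 4)*(v - 3)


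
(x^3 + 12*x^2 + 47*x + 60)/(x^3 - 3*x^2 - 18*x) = (x^2 + 9*x + 20)/(x*(x - 6))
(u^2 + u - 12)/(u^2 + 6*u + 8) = (u - 3)/(u + 2)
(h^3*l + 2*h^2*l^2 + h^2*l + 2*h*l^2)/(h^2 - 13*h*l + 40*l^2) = h*l*(h^2 + 2*h*l + h + 2*l)/(h^2 - 13*h*l + 40*l^2)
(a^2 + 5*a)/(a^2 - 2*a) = (a + 5)/(a - 2)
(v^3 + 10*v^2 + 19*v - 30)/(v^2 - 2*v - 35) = (v^2 + 5*v - 6)/(v - 7)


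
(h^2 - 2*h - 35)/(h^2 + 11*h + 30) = (h - 7)/(h + 6)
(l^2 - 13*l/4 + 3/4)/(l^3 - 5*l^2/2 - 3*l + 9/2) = (4*l - 1)/(2*(2*l^2 + l - 3))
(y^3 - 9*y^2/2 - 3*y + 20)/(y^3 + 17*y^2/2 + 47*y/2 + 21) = (2*y^2 - 13*y + 20)/(2*y^2 + 13*y + 21)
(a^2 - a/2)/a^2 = (a - 1/2)/a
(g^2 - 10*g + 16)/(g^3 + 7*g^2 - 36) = (g - 8)/(g^2 + 9*g + 18)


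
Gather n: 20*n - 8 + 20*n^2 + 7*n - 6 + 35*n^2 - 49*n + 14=55*n^2 - 22*n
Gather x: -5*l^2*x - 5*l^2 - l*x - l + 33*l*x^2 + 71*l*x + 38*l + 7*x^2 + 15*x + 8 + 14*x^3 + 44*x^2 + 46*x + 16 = -5*l^2 + 37*l + 14*x^3 + x^2*(33*l + 51) + x*(-5*l^2 + 70*l + 61) + 24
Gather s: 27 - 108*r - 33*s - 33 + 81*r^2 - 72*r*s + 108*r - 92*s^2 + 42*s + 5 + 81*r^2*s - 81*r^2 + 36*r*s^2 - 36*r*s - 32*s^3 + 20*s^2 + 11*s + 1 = -32*s^3 + s^2*(36*r - 72) + s*(81*r^2 - 108*r + 20)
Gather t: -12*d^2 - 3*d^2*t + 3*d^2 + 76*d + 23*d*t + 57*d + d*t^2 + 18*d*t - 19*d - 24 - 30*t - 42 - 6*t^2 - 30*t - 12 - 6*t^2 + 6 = -9*d^2 + 114*d + t^2*(d - 12) + t*(-3*d^2 + 41*d - 60) - 72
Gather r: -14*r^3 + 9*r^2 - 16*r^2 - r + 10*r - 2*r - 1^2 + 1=-14*r^3 - 7*r^2 + 7*r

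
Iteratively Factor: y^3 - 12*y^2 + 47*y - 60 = (y - 5)*(y^2 - 7*y + 12) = (y - 5)*(y - 3)*(y - 4)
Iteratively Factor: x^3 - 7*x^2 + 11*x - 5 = (x - 5)*(x^2 - 2*x + 1) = (x - 5)*(x - 1)*(x - 1)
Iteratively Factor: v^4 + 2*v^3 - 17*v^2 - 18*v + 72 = (v - 3)*(v^3 + 5*v^2 - 2*v - 24) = (v - 3)*(v + 4)*(v^2 + v - 6) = (v - 3)*(v - 2)*(v + 4)*(v + 3)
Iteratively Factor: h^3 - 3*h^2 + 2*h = (h - 1)*(h^2 - 2*h) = h*(h - 1)*(h - 2)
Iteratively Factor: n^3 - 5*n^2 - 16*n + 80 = (n - 5)*(n^2 - 16) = (n - 5)*(n + 4)*(n - 4)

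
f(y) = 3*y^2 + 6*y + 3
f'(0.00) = 6.00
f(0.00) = 3.00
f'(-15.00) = -84.00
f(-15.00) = 588.00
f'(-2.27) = -7.62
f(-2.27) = 4.84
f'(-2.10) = -6.60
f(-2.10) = 3.63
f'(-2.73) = -10.38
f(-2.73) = 8.98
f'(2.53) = 21.18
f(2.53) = 37.38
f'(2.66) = 21.96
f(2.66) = 40.19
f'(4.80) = 34.80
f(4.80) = 100.92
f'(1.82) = 16.92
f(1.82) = 23.86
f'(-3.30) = -13.80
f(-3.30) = 15.87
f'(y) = 6*y + 6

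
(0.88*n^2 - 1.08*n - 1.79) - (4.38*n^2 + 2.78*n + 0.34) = -3.5*n^2 - 3.86*n - 2.13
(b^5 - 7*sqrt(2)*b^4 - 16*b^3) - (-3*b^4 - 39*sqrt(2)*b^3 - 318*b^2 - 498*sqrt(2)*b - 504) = b^5 - 7*sqrt(2)*b^4 + 3*b^4 - 16*b^3 + 39*sqrt(2)*b^3 + 318*b^2 + 498*sqrt(2)*b + 504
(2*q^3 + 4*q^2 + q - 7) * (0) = 0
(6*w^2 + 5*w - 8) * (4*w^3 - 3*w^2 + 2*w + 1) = 24*w^5 + 2*w^4 - 35*w^3 + 40*w^2 - 11*w - 8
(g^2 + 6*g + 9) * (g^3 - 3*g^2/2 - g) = g^5 + 9*g^4/2 - g^3 - 39*g^2/2 - 9*g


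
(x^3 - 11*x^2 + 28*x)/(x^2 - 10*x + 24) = x*(x - 7)/(x - 6)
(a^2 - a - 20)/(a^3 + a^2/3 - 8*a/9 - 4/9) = 9*(a^2 - a - 20)/(9*a^3 + 3*a^2 - 8*a - 4)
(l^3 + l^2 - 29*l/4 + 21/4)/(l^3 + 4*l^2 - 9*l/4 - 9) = (2*l^2 + 5*l - 7)/(2*l^2 + 11*l + 12)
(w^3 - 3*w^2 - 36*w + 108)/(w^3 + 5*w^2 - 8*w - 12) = (w^2 - 9*w + 18)/(w^2 - w - 2)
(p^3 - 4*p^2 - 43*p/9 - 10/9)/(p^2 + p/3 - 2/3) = (9*p^3 - 36*p^2 - 43*p - 10)/(3*(3*p^2 + p - 2))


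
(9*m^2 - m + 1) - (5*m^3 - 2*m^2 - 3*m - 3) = -5*m^3 + 11*m^2 + 2*m + 4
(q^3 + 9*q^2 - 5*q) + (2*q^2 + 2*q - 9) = q^3 + 11*q^2 - 3*q - 9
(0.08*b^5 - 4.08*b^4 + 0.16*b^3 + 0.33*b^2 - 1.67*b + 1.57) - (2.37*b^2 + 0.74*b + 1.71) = 0.08*b^5 - 4.08*b^4 + 0.16*b^3 - 2.04*b^2 - 2.41*b - 0.14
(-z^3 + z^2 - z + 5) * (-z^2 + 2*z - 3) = z^5 - 3*z^4 + 6*z^3 - 10*z^2 + 13*z - 15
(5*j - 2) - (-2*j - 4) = 7*j + 2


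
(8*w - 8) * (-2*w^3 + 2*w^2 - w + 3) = -16*w^4 + 32*w^3 - 24*w^2 + 32*w - 24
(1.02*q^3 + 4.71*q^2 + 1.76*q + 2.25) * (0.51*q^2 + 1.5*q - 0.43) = 0.5202*q^5 + 3.9321*q^4 + 7.524*q^3 + 1.7622*q^2 + 2.6182*q - 0.9675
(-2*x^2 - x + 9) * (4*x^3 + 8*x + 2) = -8*x^5 - 4*x^4 + 20*x^3 - 12*x^2 + 70*x + 18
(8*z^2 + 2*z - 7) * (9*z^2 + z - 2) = 72*z^4 + 26*z^3 - 77*z^2 - 11*z + 14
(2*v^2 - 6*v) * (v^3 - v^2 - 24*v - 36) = 2*v^5 - 8*v^4 - 42*v^3 + 72*v^2 + 216*v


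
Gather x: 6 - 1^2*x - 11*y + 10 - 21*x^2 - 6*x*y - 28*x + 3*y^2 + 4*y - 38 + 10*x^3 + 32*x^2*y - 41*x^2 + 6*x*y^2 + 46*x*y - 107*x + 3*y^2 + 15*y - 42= 10*x^3 + x^2*(32*y - 62) + x*(6*y^2 + 40*y - 136) + 6*y^2 + 8*y - 64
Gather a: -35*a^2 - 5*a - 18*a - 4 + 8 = -35*a^2 - 23*a + 4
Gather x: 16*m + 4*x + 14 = 16*m + 4*x + 14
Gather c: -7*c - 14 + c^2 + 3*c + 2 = c^2 - 4*c - 12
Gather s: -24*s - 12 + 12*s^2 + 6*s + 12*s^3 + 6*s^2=12*s^3 + 18*s^2 - 18*s - 12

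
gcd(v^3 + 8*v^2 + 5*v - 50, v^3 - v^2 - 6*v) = 1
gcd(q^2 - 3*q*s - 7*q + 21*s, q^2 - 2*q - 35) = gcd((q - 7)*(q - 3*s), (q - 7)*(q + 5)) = q - 7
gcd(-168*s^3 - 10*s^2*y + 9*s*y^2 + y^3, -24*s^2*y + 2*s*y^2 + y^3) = -24*s^2 + 2*s*y + y^2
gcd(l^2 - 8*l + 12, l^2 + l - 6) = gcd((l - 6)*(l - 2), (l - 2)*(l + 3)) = l - 2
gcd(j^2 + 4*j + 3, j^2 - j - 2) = j + 1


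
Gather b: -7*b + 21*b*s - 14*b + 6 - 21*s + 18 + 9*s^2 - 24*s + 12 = b*(21*s - 21) + 9*s^2 - 45*s + 36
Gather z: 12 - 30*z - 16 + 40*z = 10*z - 4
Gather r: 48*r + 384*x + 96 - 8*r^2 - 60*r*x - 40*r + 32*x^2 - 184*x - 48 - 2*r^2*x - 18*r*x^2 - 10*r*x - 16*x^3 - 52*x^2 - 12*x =r^2*(-2*x - 8) + r*(-18*x^2 - 70*x + 8) - 16*x^3 - 20*x^2 + 188*x + 48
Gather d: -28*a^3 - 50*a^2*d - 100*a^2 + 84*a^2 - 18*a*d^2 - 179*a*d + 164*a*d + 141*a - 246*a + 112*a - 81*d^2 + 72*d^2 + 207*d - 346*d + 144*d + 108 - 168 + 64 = -28*a^3 - 16*a^2 + 7*a + d^2*(-18*a - 9) + d*(-50*a^2 - 15*a + 5) + 4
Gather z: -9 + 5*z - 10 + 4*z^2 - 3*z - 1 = 4*z^2 + 2*z - 20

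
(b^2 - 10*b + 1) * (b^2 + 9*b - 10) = b^4 - b^3 - 99*b^2 + 109*b - 10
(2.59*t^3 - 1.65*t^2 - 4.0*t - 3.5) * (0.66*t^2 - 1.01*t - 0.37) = 1.7094*t^5 - 3.7049*t^4 - 1.9318*t^3 + 2.3405*t^2 + 5.015*t + 1.295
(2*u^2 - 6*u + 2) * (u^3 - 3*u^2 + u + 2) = 2*u^5 - 12*u^4 + 22*u^3 - 8*u^2 - 10*u + 4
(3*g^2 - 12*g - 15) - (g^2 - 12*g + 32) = 2*g^2 - 47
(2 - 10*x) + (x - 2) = -9*x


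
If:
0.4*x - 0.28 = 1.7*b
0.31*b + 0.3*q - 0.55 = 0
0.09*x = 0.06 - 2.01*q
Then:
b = 2.18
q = -0.42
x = 9.95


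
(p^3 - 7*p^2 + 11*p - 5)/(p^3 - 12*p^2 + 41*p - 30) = (p - 1)/(p - 6)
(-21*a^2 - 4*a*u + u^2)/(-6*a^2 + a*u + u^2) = (-7*a + u)/(-2*a + u)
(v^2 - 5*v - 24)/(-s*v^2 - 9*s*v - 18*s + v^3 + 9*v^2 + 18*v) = (8 - v)/(s*v + 6*s - v^2 - 6*v)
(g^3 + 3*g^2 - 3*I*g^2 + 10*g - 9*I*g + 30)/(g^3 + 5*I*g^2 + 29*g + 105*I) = (g^2 + g*(3 + 2*I) + 6*I)/(g^2 + 10*I*g - 21)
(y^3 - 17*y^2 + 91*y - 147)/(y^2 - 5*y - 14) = (y^2 - 10*y + 21)/(y + 2)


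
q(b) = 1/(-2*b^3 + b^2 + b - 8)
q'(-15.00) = 0.00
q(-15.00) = 0.00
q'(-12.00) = 0.00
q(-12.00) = 0.00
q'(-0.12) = -0.01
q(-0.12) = -0.12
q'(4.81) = 0.00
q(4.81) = -0.00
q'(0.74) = 0.01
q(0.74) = -0.13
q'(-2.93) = 0.02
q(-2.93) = 0.02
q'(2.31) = 0.04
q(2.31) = -0.04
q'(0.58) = -0.00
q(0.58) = -0.13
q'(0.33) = -0.02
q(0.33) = -0.13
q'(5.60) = 0.00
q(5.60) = -0.00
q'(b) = (6*b^2 - 2*b - 1)/(-2*b^3 + b^2 + b - 8)^2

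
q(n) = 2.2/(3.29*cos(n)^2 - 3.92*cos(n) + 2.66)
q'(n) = 2.2*(6.58*sin(n)*cos(n) - 3.92*sin(n))/(3.29*cos(n)^2 - 3.92*cos(n) + 2.66)^2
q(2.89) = 0.23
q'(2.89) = -0.06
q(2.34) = 0.32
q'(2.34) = -0.28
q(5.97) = 1.15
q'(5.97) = -0.44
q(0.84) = 1.46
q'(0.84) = 0.34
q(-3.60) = 0.25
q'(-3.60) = -0.12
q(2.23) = 0.35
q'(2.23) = -0.35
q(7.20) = 1.47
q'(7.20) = 0.06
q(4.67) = 0.78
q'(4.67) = 1.15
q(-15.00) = 0.29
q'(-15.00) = 0.22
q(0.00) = 1.08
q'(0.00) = 0.00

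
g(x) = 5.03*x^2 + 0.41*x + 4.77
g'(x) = 10.06*x + 0.41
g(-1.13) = 10.73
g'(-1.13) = -10.96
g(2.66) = 41.45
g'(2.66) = 27.17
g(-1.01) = 9.49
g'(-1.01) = -9.75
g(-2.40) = 32.76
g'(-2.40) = -23.73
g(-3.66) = 70.65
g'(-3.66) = -36.41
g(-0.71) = 7.01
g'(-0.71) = -6.73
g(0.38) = 5.65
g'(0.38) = 4.23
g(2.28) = 31.85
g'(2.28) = 23.35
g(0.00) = 4.77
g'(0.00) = 0.41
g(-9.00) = 408.51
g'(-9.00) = -90.13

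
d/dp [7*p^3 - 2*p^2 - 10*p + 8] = 21*p^2 - 4*p - 10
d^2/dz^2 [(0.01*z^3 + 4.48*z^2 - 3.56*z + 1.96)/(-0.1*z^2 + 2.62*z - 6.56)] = (1.0842021724855e-19*z^5 - 2.400488*z^3 + 18.546912*z^2 - 13.513056*z - 287.54512)/(0.001*z^6 - 0.0786*z^5 + 2.25612*z^4 - 28.297048*z^3 + 148.001472*z^2 - 338.244096*z + 282.300416)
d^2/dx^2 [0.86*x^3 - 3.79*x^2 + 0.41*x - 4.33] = 5.16*x - 7.58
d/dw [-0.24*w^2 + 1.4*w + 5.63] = 1.4 - 0.48*w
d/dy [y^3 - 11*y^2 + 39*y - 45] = 3*y^2 - 22*y + 39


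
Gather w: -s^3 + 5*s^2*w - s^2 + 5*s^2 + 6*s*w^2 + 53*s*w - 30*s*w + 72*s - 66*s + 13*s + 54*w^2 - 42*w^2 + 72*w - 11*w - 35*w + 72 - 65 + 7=-s^3 + 4*s^2 + 19*s + w^2*(6*s + 12) + w*(5*s^2 + 23*s + 26) + 14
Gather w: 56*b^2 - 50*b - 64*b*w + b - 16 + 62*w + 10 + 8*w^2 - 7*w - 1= 56*b^2 - 49*b + 8*w^2 + w*(55 - 64*b) - 7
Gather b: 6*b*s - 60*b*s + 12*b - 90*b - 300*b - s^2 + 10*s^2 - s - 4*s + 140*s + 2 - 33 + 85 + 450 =b*(-54*s - 378) + 9*s^2 + 135*s + 504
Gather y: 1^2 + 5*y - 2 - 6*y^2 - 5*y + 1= -6*y^2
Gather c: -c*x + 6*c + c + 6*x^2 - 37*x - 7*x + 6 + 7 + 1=c*(7 - x) + 6*x^2 - 44*x + 14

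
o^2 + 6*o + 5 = (o + 1)*(o + 5)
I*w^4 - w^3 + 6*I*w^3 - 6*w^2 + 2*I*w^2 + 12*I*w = w*(w + 6)*(w + 2*I)*(I*w + 1)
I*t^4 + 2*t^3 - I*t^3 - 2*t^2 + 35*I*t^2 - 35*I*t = t*(t - 7*I)*(t + 5*I)*(I*t - I)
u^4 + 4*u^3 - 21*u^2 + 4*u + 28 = (u - 2)^2*(u + 1)*(u + 7)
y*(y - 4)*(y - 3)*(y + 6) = y^4 - y^3 - 30*y^2 + 72*y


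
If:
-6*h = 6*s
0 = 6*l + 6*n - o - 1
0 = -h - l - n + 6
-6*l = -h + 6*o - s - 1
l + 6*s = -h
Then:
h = 209/6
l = 1045/6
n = -203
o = -174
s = -209/6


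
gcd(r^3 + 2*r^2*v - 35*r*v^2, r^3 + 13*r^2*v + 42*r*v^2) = r^2 + 7*r*v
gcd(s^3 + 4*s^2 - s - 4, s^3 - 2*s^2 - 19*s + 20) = s^2 + 3*s - 4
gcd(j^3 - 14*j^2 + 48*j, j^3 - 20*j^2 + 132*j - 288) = j^2 - 14*j + 48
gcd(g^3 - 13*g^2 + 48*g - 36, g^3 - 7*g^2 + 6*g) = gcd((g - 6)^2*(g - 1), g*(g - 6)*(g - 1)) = g^2 - 7*g + 6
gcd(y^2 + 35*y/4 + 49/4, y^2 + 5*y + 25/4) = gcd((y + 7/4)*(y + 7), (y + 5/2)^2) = 1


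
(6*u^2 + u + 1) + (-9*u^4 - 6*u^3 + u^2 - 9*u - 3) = -9*u^4 - 6*u^3 + 7*u^2 - 8*u - 2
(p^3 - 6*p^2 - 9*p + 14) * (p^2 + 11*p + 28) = p^5 + 5*p^4 - 47*p^3 - 253*p^2 - 98*p + 392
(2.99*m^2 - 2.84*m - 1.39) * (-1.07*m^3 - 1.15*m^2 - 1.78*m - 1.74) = -3.1993*m^5 - 0.3997*m^4 - 0.568900000000001*m^3 + 1.4511*m^2 + 7.4158*m + 2.4186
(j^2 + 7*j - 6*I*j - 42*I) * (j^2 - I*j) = j^4 + 7*j^3 - 7*I*j^3 - 6*j^2 - 49*I*j^2 - 42*j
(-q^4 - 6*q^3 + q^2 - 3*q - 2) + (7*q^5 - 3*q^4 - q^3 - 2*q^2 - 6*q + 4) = 7*q^5 - 4*q^4 - 7*q^3 - q^2 - 9*q + 2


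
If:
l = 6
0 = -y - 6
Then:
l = 6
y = -6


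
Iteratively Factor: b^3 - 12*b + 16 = (b + 4)*(b^2 - 4*b + 4) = (b - 2)*(b + 4)*(b - 2)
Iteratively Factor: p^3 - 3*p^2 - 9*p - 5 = (p + 1)*(p^2 - 4*p - 5) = (p - 5)*(p + 1)*(p + 1)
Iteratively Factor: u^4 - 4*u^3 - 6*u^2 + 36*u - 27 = (u - 3)*(u^3 - u^2 - 9*u + 9) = (u - 3)^2*(u^2 + 2*u - 3) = (u - 3)^2*(u - 1)*(u + 3)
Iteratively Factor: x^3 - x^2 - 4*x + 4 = (x + 2)*(x^2 - 3*x + 2) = (x - 2)*(x + 2)*(x - 1)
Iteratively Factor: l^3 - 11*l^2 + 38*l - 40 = (l - 2)*(l^2 - 9*l + 20) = (l - 5)*(l - 2)*(l - 4)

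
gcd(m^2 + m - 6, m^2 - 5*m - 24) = m + 3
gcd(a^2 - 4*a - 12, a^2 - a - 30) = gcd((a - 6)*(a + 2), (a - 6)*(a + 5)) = a - 6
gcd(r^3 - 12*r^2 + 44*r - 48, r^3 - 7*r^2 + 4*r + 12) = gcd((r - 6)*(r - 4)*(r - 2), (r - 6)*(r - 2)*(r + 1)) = r^2 - 8*r + 12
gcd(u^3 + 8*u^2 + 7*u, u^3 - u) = u^2 + u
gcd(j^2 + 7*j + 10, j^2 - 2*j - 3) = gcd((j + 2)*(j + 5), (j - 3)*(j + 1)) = 1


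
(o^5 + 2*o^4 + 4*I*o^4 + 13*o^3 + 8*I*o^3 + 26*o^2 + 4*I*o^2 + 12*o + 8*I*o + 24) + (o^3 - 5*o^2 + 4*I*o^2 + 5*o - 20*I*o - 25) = o^5 + 2*o^4 + 4*I*o^4 + 14*o^3 + 8*I*o^3 + 21*o^2 + 8*I*o^2 + 17*o - 12*I*o - 1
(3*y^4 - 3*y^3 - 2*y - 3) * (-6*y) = -18*y^5 + 18*y^4 + 12*y^2 + 18*y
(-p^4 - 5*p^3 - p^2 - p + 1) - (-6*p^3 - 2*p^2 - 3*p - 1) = -p^4 + p^3 + p^2 + 2*p + 2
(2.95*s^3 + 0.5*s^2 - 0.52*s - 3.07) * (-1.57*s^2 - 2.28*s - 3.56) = -4.6315*s^5 - 7.511*s^4 - 10.8256*s^3 + 4.2255*s^2 + 8.8508*s + 10.9292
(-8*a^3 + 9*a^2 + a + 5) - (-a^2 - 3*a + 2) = -8*a^3 + 10*a^2 + 4*a + 3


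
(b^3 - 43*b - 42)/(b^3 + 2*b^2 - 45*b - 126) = (b + 1)/(b + 3)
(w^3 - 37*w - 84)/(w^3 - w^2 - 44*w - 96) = (w - 7)/(w - 8)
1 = 1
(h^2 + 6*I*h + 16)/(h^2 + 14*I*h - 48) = (h - 2*I)/(h + 6*I)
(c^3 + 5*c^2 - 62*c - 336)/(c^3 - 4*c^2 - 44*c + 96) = (c + 7)/(c - 2)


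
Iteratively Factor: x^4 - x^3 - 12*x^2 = (x)*(x^3 - x^2 - 12*x) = x*(x - 4)*(x^2 + 3*x) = x*(x - 4)*(x + 3)*(x)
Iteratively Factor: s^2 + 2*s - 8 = (s + 4)*(s - 2)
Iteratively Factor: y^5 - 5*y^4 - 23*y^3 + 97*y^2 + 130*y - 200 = (y - 5)*(y^4 - 23*y^2 - 18*y + 40) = (y - 5)*(y - 1)*(y^3 + y^2 - 22*y - 40) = (y - 5)*(y - 1)*(y + 4)*(y^2 - 3*y - 10) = (y - 5)*(y - 1)*(y + 2)*(y + 4)*(y - 5)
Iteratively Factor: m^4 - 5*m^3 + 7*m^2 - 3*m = (m)*(m^3 - 5*m^2 + 7*m - 3) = m*(m - 3)*(m^2 - 2*m + 1) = m*(m - 3)*(m - 1)*(m - 1)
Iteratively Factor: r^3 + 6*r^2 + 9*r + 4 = (r + 1)*(r^2 + 5*r + 4) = (r + 1)^2*(r + 4)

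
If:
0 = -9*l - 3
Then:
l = -1/3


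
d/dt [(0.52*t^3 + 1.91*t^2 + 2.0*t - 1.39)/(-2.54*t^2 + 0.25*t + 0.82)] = (-1.3208*t^4 + 0.26*t^3 + 6.8367*t^2 - 3.9288*t + 1.9875)/(6.4516*t^4 - 1.27*t^3 - 4.1031*t^2 + 0.41*t + 0.6724)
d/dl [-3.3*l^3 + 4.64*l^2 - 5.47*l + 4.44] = -9.9*l^2 + 9.28*l - 5.47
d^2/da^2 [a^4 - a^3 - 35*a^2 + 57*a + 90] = 12*a^2 - 6*a - 70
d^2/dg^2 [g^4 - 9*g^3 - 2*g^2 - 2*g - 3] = 12*g^2 - 54*g - 4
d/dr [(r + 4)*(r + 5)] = 2*r + 9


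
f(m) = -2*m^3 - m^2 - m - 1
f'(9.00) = -505.00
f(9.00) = -1549.00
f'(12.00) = -889.00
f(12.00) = -3613.00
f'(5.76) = -211.59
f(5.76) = -422.14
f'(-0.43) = -1.25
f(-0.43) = -0.60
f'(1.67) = -21.07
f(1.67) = -14.77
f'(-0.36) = -1.06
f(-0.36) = -0.68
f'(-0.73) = -2.74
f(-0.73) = -0.02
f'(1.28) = -13.39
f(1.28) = -8.11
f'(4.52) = -132.62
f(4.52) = -210.64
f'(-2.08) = -22.80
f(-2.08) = 14.75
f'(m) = -6*m^2 - 2*m - 1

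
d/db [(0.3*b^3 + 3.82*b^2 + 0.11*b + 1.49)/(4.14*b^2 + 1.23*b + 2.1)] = (1.242*b^4 + 0.738*b^3 + 6.1332*b^2 + 3.7068*b - 1.6017)/(17.1396*b^4 + 10.1844*b^3 + 18.9009*b^2 + 5.166*b + 4.41)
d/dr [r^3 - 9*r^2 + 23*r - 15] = 3*r^2 - 18*r + 23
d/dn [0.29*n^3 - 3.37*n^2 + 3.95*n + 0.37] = 0.87*n^2 - 6.74*n + 3.95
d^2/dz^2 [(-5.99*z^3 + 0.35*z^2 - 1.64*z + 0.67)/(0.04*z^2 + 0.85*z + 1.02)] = (1.38777878078145e-17*z^5 - 4.44089209850063e-16*z^4 - 8.195814*z^3 - 31.239228*z^2 - 36.853824*z + 4.485518)/(6.4e-5*z^6 + 0.00408*z^5 + 0.091596*z^4 + 0.822205*z^3 + 2.335698*z^2 + 2.65302*z + 1.061208)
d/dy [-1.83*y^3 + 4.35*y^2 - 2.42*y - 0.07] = -5.49*y^2 + 8.7*y - 2.42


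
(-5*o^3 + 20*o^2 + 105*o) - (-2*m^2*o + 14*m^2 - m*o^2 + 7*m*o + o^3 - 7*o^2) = 2*m^2*o - 14*m^2 + m*o^2 - 7*m*o - 6*o^3 + 27*o^2 + 105*o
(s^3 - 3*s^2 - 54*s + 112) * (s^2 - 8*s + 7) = s^5 - 11*s^4 - 23*s^3 + 523*s^2 - 1274*s + 784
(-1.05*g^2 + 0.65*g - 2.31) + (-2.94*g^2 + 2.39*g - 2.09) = -3.99*g^2 + 3.04*g - 4.4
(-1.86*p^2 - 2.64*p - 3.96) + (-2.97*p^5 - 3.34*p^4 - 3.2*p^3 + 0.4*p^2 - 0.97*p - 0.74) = -2.97*p^5 - 3.34*p^4 - 3.2*p^3 - 1.46*p^2 - 3.61*p - 4.7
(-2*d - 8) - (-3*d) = d - 8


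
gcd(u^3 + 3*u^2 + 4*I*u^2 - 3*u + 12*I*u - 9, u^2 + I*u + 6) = u + 3*I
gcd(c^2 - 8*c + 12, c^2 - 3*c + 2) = c - 2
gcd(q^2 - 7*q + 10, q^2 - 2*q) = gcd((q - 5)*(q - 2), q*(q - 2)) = q - 2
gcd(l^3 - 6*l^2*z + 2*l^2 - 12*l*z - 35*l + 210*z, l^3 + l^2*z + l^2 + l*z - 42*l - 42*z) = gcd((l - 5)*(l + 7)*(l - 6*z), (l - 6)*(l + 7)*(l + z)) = l + 7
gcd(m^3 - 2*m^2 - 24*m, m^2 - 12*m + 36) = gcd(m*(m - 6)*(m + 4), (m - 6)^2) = m - 6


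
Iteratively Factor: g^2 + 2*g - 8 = (g - 2)*(g + 4)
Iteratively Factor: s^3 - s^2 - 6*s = (s - 3)*(s^2 + 2*s) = (s - 3)*(s + 2)*(s)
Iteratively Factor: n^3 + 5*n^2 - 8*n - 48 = (n + 4)*(n^2 + n - 12) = (n + 4)^2*(n - 3)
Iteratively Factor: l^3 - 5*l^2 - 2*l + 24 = (l - 3)*(l^2 - 2*l - 8) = (l - 3)*(l + 2)*(l - 4)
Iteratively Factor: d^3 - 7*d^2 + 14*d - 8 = (d - 4)*(d^2 - 3*d + 2) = (d - 4)*(d - 1)*(d - 2)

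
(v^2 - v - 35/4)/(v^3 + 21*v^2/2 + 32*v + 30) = (v - 7/2)/(v^2 + 8*v + 12)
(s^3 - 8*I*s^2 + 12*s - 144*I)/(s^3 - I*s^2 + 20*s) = (s^2 - 12*I*s - 36)/(s*(s - 5*I))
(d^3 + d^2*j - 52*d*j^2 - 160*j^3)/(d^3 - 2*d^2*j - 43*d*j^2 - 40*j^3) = (d + 4*j)/(d + j)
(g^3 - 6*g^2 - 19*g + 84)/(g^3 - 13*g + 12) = (g - 7)/(g - 1)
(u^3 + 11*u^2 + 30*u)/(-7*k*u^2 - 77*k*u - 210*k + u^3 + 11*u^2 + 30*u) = u/(-7*k + u)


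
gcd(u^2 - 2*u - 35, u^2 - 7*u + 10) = 1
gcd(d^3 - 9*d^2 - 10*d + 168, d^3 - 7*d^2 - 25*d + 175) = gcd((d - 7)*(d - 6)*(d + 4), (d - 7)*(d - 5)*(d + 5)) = d - 7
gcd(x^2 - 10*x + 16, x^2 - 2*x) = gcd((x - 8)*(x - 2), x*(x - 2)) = x - 2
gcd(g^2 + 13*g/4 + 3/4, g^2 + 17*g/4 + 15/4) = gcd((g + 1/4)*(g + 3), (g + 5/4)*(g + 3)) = g + 3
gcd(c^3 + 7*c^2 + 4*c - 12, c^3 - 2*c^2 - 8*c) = c + 2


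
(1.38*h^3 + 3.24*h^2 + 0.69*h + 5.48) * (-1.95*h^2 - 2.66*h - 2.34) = -2.691*h^5 - 9.9888*h^4 - 13.1931*h^3 - 20.103*h^2 - 16.1914*h - 12.8232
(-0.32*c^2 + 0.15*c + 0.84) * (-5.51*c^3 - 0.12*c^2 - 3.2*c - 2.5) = 1.7632*c^5 - 0.7881*c^4 - 3.6224*c^3 + 0.2192*c^2 - 3.063*c - 2.1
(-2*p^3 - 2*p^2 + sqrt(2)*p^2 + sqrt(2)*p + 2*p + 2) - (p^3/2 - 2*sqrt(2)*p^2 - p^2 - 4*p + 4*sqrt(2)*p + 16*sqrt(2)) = -5*p^3/2 - p^2 + 3*sqrt(2)*p^2 - 3*sqrt(2)*p + 6*p - 16*sqrt(2) + 2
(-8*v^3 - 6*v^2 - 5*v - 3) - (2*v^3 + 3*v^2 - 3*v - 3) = -10*v^3 - 9*v^2 - 2*v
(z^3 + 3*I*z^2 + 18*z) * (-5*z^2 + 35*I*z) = -5*z^5 + 20*I*z^4 - 195*z^3 + 630*I*z^2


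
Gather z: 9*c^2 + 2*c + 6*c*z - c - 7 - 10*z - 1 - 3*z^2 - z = 9*c^2 + c - 3*z^2 + z*(6*c - 11) - 8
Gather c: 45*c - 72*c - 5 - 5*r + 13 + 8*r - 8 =-27*c + 3*r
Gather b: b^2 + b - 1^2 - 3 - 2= b^2 + b - 6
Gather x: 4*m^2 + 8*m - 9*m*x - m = 4*m^2 - 9*m*x + 7*m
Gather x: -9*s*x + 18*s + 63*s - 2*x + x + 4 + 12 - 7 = 81*s + x*(-9*s - 1) + 9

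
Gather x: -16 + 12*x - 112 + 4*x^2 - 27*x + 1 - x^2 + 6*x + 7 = 3*x^2 - 9*x - 120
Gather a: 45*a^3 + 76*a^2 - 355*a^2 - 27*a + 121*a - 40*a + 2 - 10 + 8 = 45*a^3 - 279*a^2 + 54*a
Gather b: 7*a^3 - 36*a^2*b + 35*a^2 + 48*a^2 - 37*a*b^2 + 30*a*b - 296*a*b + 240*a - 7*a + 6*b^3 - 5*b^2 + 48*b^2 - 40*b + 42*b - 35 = 7*a^3 + 83*a^2 + 233*a + 6*b^3 + b^2*(43 - 37*a) + b*(-36*a^2 - 266*a + 2) - 35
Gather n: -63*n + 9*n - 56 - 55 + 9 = -54*n - 102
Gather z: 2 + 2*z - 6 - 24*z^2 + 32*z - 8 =-24*z^2 + 34*z - 12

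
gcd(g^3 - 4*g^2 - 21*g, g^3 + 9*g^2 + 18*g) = g^2 + 3*g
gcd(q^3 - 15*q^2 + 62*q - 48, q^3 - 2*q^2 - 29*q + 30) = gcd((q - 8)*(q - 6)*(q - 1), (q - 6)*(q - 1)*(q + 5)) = q^2 - 7*q + 6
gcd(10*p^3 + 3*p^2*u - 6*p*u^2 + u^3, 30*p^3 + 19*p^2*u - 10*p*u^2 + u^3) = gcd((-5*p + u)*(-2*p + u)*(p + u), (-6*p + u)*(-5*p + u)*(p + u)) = 5*p^2 + 4*p*u - u^2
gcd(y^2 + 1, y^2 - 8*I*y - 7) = y - I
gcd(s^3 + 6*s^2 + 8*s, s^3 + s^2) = s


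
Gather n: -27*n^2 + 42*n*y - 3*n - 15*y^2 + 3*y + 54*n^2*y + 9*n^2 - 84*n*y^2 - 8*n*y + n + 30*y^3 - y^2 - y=n^2*(54*y - 18) + n*(-84*y^2 + 34*y - 2) + 30*y^3 - 16*y^2 + 2*y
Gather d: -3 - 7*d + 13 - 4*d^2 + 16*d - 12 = -4*d^2 + 9*d - 2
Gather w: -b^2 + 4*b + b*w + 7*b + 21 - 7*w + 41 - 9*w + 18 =-b^2 + 11*b + w*(b - 16) + 80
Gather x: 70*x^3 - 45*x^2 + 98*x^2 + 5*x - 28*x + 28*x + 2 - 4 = 70*x^3 + 53*x^2 + 5*x - 2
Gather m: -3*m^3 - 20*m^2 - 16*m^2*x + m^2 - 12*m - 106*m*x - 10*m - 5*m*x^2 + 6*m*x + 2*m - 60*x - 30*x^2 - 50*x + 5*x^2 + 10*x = -3*m^3 + m^2*(-16*x - 19) + m*(-5*x^2 - 100*x - 20) - 25*x^2 - 100*x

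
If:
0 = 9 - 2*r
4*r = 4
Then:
No Solution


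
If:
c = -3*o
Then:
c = -3*o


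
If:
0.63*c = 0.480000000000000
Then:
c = 0.76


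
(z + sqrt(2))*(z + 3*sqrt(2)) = z^2 + 4*sqrt(2)*z + 6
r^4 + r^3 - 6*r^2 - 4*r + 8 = (r - 2)*(r - 1)*(r + 2)^2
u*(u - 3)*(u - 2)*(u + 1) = u^4 - 4*u^3 + u^2 + 6*u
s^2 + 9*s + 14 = (s + 2)*(s + 7)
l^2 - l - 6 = (l - 3)*(l + 2)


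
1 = 1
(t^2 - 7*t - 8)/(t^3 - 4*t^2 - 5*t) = (t - 8)/(t*(t - 5))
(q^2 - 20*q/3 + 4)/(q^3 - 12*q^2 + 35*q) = (q^2 - 20*q/3 + 4)/(q*(q^2 - 12*q + 35))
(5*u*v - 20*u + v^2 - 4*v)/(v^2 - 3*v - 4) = (5*u + v)/(v + 1)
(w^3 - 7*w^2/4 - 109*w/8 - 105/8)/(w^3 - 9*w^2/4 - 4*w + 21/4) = (2*w^2 - 7*w - 15)/(2*(w^2 - 4*w + 3))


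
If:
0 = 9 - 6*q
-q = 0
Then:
No Solution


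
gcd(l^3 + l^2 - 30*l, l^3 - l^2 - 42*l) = l^2 + 6*l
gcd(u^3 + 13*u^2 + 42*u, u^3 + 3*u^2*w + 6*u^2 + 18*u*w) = u^2 + 6*u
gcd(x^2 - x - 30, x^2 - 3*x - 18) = x - 6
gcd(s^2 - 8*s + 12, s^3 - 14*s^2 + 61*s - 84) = 1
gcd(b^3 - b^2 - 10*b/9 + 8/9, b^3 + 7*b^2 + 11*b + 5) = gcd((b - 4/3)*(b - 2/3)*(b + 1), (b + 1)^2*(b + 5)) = b + 1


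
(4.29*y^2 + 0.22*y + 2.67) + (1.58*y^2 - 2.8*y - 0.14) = 5.87*y^2 - 2.58*y + 2.53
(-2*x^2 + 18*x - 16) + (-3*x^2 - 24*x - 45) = -5*x^2 - 6*x - 61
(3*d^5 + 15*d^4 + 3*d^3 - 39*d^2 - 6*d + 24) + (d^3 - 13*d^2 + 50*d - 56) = 3*d^5 + 15*d^4 + 4*d^3 - 52*d^2 + 44*d - 32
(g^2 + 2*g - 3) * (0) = 0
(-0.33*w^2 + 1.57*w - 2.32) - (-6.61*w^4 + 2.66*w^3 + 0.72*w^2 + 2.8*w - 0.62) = 6.61*w^4 - 2.66*w^3 - 1.05*w^2 - 1.23*w - 1.7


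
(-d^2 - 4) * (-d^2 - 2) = d^4 + 6*d^2 + 8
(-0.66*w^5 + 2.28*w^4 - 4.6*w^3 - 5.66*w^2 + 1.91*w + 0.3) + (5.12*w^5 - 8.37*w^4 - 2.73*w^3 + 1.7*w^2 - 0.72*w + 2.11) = 4.46*w^5 - 6.09*w^4 - 7.33*w^3 - 3.96*w^2 + 1.19*w + 2.41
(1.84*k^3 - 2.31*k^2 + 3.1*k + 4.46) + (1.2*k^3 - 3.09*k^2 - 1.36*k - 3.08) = 3.04*k^3 - 5.4*k^2 + 1.74*k + 1.38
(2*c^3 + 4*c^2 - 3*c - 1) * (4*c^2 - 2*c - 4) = 8*c^5 + 12*c^4 - 28*c^3 - 14*c^2 + 14*c + 4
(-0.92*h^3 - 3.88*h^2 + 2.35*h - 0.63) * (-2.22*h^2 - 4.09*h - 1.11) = 2.0424*h^5 + 12.3764*h^4 + 11.6734*h^3 - 3.9061*h^2 - 0.0318000000000005*h + 0.6993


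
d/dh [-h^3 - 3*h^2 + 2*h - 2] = -3*h^2 - 6*h + 2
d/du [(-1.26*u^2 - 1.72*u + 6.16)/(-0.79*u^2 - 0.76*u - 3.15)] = (-0.4012*u^2 + 17.6708*u + 10.0996)/(0.6241*u^4 + 1.2008*u^3 + 5.5546*u^2 + 4.788*u + 9.9225)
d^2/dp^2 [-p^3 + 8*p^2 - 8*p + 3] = 16 - 6*p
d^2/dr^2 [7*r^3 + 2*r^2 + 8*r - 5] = 42*r + 4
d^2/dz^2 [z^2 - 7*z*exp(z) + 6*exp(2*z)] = -7*z*exp(z) + 24*exp(2*z) - 14*exp(z) + 2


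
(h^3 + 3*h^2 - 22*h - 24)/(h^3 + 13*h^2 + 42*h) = (h^2 - 3*h - 4)/(h*(h + 7))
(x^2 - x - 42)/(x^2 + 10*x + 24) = (x - 7)/(x + 4)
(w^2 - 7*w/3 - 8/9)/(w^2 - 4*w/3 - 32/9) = (3*w + 1)/(3*w + 4)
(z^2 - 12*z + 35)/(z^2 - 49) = (z - 5)/(z + 7)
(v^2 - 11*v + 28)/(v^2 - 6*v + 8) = (v - 7)/(v - 2)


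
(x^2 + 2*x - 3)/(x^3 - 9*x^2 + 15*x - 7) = (x + 3)/(x^2 - 8*x + 7)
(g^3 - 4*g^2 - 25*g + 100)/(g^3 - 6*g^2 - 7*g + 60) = (g + 5)/(g + 3)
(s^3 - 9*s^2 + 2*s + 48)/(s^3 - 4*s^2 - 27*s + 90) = (s^2 - 6*s - 16)/(s^2 - s - 30)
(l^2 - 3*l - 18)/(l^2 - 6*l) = (l + 3)/l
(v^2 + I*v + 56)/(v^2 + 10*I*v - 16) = (v - 7*I)/(v + 2*I)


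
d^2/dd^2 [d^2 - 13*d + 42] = 2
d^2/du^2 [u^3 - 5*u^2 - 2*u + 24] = 6*u - 10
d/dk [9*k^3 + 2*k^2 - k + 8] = 27*k^2 + 4*k - 1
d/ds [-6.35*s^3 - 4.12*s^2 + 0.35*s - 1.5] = -19.05*s^2 - 8.24*s + 0.35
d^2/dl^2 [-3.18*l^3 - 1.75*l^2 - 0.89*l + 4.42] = -19.08*l - 3.5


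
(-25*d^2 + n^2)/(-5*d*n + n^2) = (5*d + n)/n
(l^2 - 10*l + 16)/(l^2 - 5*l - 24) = (l - 2)/(l + 3)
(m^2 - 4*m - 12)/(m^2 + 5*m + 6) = (m - 6)/(m + 3)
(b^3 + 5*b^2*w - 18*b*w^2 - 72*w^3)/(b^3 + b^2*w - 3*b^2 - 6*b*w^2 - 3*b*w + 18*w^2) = (-b^2 - 2*b*w + 24*w^2)/(-b^2 + 2*b*w + 3*b - 6*w)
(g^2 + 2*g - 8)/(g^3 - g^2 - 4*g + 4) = (g + 4)/(g^2 + g - 2)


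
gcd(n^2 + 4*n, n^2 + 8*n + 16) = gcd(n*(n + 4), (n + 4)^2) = n + 4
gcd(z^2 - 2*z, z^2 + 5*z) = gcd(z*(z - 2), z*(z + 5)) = z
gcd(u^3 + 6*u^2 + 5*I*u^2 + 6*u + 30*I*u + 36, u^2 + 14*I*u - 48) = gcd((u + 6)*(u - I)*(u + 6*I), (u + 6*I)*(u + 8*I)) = u + 6*I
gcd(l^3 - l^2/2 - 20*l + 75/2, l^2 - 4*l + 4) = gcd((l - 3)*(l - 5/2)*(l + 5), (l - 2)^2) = 1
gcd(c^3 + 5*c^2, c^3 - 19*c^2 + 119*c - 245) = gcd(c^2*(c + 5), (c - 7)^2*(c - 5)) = 1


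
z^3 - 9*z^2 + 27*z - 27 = (z - 3)^3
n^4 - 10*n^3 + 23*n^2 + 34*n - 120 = (n - 5)*(n - 4)*(n - 3)*(n + 2)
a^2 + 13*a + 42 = (a + 6)*(a + 7)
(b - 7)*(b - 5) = b^2 - 12*b + 35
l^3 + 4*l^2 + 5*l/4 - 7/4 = (l - 1/2)*(l + 1)*(l + 7/2)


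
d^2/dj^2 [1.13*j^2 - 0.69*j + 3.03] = 2.26000000000000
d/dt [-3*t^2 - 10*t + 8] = -6*t - 10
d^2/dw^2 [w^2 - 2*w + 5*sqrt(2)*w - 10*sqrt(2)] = 2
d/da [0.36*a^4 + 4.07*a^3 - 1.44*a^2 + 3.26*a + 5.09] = 1.44*a^3 + 12.21*a^2 - 2.88*a + 3.26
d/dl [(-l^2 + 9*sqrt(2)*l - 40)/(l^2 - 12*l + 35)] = (-9*sqrt(2)*l^2 + 12*l^2 + 10*l - 480 + 315*sqrt(2))/(l^4 - 24*l^3 + 214*l^2 - 840*l + 1225)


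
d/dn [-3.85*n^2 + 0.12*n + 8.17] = 0.12 - 7.7*n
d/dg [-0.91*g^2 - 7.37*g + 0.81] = -1.82*g - 7.37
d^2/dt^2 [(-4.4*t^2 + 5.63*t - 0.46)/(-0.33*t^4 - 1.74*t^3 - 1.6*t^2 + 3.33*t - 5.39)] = (2.87496*t^8 + 7.80159599999998*t^7 - 28.725576*t^6 - 54.1622879999999*t^5 - 144.94401*t^4 - 406.153768*t^3 + 387.1998*t^2 + 250.728504*t + 55.823826)/(0.035937*t^12 + 0.568458*t^11 + 3.520044*t^10 + 9.692433*t^9 + 7.355277*t^8 - 8.862336*t^7 + 25.481503*t^6 + 86.805792*t^5 - 64.000929*t^4 - 57.581595*t^3 + 318.757593*t^2 - 290.230479*t + 156.590819)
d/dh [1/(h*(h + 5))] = (-2*h - 5)/(h^2*(h^2 + 10*h + 25))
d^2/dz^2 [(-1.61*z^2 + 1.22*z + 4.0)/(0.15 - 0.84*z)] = -5.87979/(0.592704*z^3 - 0.31752*z^2 + 0.0567*z - 0.003375)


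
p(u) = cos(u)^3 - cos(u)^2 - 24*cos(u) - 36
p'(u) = -3*sin(u)*cos(u)^2 + 2*sin(u)*cos(u) + 24*sin(u)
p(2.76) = -15.39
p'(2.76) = 7.28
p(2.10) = -24.27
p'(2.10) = 19.19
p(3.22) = -14.06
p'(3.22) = -1.49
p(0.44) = -57.79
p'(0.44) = 9.95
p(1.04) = -48.28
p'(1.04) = 20.91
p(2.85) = -14.81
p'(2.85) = 5.56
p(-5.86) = -57.96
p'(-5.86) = 9.58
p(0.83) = -52.35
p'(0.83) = 17.70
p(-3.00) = -14.19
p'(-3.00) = -2.69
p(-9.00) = -15.72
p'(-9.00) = -8.11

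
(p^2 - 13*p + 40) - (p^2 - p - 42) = 82 - 12*p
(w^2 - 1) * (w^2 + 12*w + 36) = w^4 + 12*w^3 + 35*w^2 - 12*w - 36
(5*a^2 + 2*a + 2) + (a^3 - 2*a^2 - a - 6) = a^3 + 3*a^2 + a - 4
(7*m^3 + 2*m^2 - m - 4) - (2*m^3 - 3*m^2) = 5*m^3 + 5*m^2 - m - 4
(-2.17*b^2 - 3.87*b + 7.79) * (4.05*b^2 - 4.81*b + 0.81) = -8.7885*b^4 - 5.2358*b^3 + 48.4065*b^2 - 40.6046*b + 6.3099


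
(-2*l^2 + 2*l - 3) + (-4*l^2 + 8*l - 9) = -6*l^2 + 10*l - 12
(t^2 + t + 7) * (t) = t^3 + t^2 + 7*t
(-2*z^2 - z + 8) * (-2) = 4*z^2 + 2*z - 16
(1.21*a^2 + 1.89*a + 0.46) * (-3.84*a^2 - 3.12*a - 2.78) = -4.6464*a^4 - 11.0328*a^3 - 11.027*a^2 - 6.6894*a - 1.2788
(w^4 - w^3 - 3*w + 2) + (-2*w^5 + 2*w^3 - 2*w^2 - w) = -2*w^5 + w^4 + w^3 - 2*w^2 - 4*w + 2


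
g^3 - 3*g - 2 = (g - 2)*(g + 1)^2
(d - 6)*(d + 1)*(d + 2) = d^3 - 3*d^2 - 16*d - 12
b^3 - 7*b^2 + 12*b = b*(b - 4)*(b - 3)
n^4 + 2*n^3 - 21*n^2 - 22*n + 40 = (n - 4)*(n - 1)*(n + 2)*(n + 5)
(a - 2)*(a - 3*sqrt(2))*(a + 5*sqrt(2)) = a^3 - 2*a^2 + 2*sqrt(2)*a^2 - 30*a - 4*sqrt(2)*a + 60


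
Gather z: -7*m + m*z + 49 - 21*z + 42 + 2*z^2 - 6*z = -7*m + 2*z^2 + z*(m - 27) + 91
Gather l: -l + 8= 8 - l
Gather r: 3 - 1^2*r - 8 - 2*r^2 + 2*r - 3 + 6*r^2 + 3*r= 4*r^2 + 4*r - 8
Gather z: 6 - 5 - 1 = 0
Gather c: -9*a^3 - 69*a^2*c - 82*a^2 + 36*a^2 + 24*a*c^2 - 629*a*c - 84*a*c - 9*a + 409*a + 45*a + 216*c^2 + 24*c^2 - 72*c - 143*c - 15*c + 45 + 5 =-9*a^3 - 46*a^2 + 445*a + c^2*(24*a + 240) + c*(-69*a^2 - 713*a - 230) + 50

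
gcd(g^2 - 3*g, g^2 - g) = g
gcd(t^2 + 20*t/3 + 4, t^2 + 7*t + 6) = t + 6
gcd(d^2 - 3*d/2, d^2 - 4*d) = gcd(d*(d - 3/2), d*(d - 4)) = d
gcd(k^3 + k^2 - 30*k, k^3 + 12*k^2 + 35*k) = k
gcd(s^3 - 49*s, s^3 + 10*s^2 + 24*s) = s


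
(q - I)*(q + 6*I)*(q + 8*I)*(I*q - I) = I*q^4 - 13*q^3 - I*q^3 + 13*q^2 - 34*I*q^2 - 48*q + 34*I*q + 48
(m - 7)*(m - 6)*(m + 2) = m^3 - 11*m^2 + 16*m + 84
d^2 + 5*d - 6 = (d - 1)*(d + 6)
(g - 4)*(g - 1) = g^2 - 5*g + 4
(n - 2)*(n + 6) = n^2 + 4*n - 12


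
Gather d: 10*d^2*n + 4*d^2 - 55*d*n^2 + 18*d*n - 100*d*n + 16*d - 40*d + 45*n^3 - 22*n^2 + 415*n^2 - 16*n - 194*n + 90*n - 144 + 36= d^2*(10*n + 4) + d*(-55*n^2 - 82*n - 24) + 45*n^3 + 393*n^2 - 120*n - 108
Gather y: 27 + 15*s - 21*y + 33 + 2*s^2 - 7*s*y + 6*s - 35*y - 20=2*s^2 + 21*s + y*(-7*s - 56) + 40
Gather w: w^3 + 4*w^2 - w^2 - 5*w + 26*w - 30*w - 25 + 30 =w^3 + 3*w^2 - 9*w + 5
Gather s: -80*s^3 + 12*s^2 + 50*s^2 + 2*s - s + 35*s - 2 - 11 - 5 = -80*s^3 + 62*s^2 + 36*s - 18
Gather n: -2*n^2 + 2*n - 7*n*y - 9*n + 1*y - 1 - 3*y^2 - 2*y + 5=-2*n^2 + n*(-7*y - 7) - 3*y^2 - y + 4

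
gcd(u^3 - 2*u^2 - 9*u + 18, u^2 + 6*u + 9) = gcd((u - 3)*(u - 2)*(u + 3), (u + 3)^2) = u + 3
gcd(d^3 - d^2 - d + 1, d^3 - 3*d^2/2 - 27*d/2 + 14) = d - 1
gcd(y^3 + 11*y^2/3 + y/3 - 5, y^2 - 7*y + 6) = y - 1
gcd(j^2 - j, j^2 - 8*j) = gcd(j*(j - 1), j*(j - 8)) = j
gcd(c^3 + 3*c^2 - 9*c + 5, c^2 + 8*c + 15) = c + 5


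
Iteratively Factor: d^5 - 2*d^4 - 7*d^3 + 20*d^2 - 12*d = (d - 2)*(d^4 - 7*d^2 + 6*d) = (d - 2)*(d - 1)*(d^3 + d^2 - 6*d) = (d - 2)*(d - 1)*(d + 3)*(d^2 - 2*d) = (d - 2)^2*(d - 1)*(d + 3)*(d)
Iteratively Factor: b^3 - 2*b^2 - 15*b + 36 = (b - 3)*(b^2 + b - 12) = (b - 3)*(b + 4)*(b - 3)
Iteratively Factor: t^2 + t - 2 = (t - 1)*(t + 2)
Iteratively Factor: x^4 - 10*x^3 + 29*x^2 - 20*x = (x - 4)*(x^3 - 6*x^2 + 5*x) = (x - 5)*(x - 4)*(x^2 - x) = x*(x - 5)*(x - 4)*(x - 1)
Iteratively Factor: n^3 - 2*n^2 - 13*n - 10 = (n - 5)*(n^2 + 3*n + 2) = (n - 5)*(n + 2)*(n + 1)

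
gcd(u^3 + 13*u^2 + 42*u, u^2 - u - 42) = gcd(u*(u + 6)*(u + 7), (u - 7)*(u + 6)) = u + 6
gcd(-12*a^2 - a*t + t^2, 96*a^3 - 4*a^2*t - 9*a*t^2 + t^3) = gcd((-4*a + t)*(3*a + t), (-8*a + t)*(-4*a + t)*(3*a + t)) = -12*a^2 - a*t + t^2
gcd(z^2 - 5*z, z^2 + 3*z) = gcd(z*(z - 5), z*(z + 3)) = z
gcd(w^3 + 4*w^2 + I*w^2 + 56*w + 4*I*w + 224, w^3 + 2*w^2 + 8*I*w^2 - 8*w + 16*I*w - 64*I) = w^2 + w*(4 + 8*I) + 32*I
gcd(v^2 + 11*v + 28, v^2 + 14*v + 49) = v + 7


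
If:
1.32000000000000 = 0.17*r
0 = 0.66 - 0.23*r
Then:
No Solution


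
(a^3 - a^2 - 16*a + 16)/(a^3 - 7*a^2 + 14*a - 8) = (a + 4)/(a - 2)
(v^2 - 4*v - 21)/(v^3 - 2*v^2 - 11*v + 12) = (v - 7)/(v^2 - 5*v + 4)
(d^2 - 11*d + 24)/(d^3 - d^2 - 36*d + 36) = (d^2 - 11*d + 24)/(d^3 - d^2 - 36*d + 36)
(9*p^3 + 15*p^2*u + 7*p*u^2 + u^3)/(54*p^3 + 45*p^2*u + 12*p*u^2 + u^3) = (p + u)/(6*p + u)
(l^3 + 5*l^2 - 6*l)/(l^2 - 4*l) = (l^2 + 5*l - 6)/(l - 4)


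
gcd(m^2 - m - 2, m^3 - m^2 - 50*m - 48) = m + 1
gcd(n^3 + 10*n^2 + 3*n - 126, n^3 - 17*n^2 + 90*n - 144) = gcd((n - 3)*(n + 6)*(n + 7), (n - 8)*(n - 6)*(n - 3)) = n - 3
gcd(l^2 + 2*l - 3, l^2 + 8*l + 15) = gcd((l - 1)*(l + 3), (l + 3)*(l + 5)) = l + 3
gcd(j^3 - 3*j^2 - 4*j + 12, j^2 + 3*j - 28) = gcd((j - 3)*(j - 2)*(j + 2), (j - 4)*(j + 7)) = 1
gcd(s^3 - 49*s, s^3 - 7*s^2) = s^2 - 7*s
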